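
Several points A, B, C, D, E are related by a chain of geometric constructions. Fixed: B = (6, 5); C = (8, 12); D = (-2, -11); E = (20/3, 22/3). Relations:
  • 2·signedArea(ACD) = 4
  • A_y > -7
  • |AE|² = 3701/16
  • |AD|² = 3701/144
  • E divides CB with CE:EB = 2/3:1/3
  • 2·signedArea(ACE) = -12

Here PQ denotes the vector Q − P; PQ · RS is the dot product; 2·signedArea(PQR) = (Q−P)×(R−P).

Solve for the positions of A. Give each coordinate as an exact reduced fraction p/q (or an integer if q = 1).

A = (1/6, -77/12)

1. A_x = 1/6  [2·signedArea(ACE) = -12 ∩ 2·signedArea(ACD) = 4]
2. A_y = -77/12  [2·signedArea(ACE) = -12 ∩ 2·signedArea(ACD) = 4]
   → A = (1/6, -77/12)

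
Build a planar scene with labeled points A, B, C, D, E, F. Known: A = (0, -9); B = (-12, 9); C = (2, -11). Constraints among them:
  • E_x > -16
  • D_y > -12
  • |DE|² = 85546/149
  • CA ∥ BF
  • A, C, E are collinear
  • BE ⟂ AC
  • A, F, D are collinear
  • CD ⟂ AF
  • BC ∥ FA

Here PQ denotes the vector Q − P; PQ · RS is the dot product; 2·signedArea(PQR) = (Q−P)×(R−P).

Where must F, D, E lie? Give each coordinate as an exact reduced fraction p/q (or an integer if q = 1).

D = (238/149, -1681/149)
E = (-15, 6)
F = (-14, 11)

1. F_x = -14  [BC ∥ FA ∩ CA ∥ BF]
2. F_y = 11  [BC ∥ FA ∩ CA ∥ BF]
   → F = (-14, 11)
3. D_x = 238/149  [A, F, D are collinear ∩ CD ⟂ AF]
4. D_y = -1681/149  [A, F, D are collinear ∩ CD ⟂ AF]
   → D = (238/149, -1681/149)
5. E_x = -15  [A, C, E are collinear ∩ BE ⟂ AC]
6. E_y = 6  [A, C, E are collinear ∩ BE ⟂ AC]
   → E = (-15, 6)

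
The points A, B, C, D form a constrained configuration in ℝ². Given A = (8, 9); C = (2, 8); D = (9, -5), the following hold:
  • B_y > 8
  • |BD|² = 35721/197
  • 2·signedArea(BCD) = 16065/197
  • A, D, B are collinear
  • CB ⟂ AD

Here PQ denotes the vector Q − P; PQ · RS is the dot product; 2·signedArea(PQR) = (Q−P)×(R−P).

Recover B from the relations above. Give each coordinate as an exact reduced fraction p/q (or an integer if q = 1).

B = (1584/197, 1661/197)

1. B_x = 1584/197  [A, D, B are collinear ∩ CB ⟂ AD]
2. B_y = 1661/197  [A, D, B are collinear ∩ CB ⟂ AD]
   → B = (1584/197, 1661/197)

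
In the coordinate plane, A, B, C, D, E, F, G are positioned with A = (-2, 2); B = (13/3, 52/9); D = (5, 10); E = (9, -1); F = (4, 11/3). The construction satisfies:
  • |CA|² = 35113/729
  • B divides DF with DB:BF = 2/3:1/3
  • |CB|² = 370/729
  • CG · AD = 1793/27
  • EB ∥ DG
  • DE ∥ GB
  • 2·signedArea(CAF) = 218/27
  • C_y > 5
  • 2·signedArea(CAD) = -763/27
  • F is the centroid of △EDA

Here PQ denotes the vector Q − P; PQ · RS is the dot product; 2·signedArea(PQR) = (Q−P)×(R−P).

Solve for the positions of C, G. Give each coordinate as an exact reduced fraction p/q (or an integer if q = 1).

C = (38/9, 137/27)
G = (1/3, 151/9)

1. C_x = 38/9  [2·signedArea(CAF) = 218/27 ∩ 2·signedArea(CAD) = -763/27]
2. C_y = 137/27  [2·signedArea(CAF) = 218/27 ∩ 2·signedArea(CAD) = -763/27]
   → C = (38/9, 137/27)
3. G_x = 1/3  [DE ∥ GB ∩ EB ∥ DG]
4. G_y = 151/9  [DE ∥ GB ∩ EB ∥ DG]
   → G = (1/3, 151/9)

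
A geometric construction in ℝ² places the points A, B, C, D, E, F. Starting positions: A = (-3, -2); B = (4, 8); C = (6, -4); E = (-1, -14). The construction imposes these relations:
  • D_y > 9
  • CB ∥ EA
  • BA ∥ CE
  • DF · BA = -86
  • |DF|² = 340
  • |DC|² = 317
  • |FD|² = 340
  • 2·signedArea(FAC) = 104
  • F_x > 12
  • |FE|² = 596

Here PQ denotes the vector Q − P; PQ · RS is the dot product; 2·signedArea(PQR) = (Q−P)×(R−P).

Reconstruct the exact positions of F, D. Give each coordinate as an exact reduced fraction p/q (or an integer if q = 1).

1. F_x = 13  [line 2·x + 9·y + -80 = 0 ∩ |FE|² = 596]
2. F_y = 6  [line 2·x + 9·y + -80 = 0 ∩ |FE|² = 596]
   → F = (13, 6)
3. D_x = -5  [line 7·x + 10·y + -65 = 0 ∩ |FD|² = 340]
4. D_y = 10  [line 7·x + 10·y + -65 = 0 ∩ |FD|² = 340]
   → D = (-5, 10)

D = (-5, 10)
F = (13, 6)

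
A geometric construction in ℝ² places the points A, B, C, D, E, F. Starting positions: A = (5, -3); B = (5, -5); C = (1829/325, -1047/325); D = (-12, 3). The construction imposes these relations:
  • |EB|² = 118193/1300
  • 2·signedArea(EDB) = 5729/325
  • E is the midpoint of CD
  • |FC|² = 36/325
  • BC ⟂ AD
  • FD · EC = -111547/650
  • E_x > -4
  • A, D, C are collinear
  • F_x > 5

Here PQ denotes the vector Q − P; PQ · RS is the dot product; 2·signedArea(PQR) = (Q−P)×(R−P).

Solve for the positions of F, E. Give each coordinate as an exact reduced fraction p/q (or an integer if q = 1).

E = (-2071/650, -36/325)
F = (1727/325, -1011/325)

1. E_x = -2071/650  [E is the midpoint of CD]
2. E_y = -36/325  [E is the midpoint of CD]
   → E = (-2071/650, -36/325)
3. F_x = 1727/325  [line -5729/650·x + 1011/325·y + 36733/650 = 0 ∩ |FC|² = 36/325]
4. F_y = -1011/325  [line -5729/650·x + 1011/325·y + 36733/650 = 0 ∩ |FC|² = 36/325]
   → F = (1727/325, -1011/325)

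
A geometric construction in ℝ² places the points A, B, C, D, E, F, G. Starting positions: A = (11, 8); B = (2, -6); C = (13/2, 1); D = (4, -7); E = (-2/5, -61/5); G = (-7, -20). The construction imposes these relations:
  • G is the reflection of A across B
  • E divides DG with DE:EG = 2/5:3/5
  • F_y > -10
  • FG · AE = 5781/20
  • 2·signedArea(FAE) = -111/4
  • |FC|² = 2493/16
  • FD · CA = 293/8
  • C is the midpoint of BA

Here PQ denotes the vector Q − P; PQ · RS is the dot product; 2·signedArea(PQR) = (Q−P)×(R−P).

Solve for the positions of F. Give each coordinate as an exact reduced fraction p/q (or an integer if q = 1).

1. F_x = -1/4  [2·signedArea(FAE) = -111/4 ∩ FD · CA = 293/8]
2. F_y = -19/2  [2·signedArea(FAE) = -111/4 ∩ FD · CA = 293/8]
   → F = (-1/4, -19/2)

F = (-1/4, -19/2)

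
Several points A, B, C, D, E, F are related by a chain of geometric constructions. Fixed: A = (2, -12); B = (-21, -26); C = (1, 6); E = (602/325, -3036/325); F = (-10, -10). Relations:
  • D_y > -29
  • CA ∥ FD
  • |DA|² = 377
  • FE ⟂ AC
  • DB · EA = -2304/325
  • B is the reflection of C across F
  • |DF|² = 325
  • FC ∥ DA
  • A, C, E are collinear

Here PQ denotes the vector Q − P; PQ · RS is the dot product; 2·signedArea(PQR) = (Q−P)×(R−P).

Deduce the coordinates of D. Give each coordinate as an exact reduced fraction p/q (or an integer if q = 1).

1. D_x = -9  [FC ∥ DA ∩ CA ∥ FD]
2. D_y = -28  [FC ∥ DA ∩ CA ∥ FD]
   → D = (-9, -28)

D = (-9, -28)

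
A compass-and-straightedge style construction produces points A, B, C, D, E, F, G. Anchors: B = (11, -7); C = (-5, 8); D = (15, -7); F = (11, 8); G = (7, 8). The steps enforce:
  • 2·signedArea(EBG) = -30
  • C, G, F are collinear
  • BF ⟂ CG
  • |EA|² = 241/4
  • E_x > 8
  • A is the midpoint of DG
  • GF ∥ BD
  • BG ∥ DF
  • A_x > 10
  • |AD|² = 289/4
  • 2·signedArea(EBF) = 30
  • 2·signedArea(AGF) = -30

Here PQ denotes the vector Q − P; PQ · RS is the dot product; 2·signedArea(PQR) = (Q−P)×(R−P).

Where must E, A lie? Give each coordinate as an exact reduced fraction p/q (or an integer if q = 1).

A = (11, 1/2)
E = (9, 8)

1. E_x = 9  [2·signedArea(EBG) = -30 ∩ 2·signedArea(EBF) = 30]
2. E_y = 8  [2·signedArea(EBG) = -30 ∩ 2·signedArea(EBF) = 30]
   → E = (9, 8)
3. A_x = 11  [A is the midpoint of DG]
4. A_y = 1/2  [A is the midpoint of DG]
   → A = (11, 1/2)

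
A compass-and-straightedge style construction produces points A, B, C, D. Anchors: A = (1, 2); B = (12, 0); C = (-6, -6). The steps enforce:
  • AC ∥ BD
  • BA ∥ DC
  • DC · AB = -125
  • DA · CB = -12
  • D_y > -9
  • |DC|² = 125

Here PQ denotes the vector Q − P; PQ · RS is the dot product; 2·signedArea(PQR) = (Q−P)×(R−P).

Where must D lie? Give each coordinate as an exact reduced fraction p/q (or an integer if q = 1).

D = (5, -8)

1. D_x = 5  [BA ∥ DC ∩ AC ∥ BD]
2. D_y = -8  [BA ∥ DC ∩ AC ∥ BD]
   → D = (5, -8)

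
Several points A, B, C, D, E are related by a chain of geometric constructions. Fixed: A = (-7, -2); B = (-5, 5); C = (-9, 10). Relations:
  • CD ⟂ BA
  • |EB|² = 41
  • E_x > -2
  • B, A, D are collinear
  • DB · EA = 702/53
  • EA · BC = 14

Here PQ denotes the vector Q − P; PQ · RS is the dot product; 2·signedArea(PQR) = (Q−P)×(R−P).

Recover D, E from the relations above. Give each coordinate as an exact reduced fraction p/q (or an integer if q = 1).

1. D_x = -211/53  [B, A, D are collinear ∩ CD ⟂ BA]
2. D_y = 454/53  [B, A, D are collinear ∩ CD ⟂ BA]
   → D = (-211/53, 454/53)
3. E_x = -1  [EA · BC = 14 ∩ DB · EA = 702/53]
4. E_y = 0  [EA · BC = 14 ∩ DB · EA = 702/53]
   → E = (-1, 0)

D = (-211/53, 454/53)
E = (-1, 0)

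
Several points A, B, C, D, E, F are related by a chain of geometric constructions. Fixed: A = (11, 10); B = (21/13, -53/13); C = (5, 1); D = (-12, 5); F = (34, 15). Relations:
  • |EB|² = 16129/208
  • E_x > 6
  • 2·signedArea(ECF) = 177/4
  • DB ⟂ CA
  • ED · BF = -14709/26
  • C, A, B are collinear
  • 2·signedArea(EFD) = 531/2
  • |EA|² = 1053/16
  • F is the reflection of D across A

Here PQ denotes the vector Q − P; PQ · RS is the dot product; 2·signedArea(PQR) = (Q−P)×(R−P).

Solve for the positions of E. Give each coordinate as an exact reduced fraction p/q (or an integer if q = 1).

1. E_x = 13/2  [2·signedArea(ECF) = 177/4 ∩ ED · BF = -14709/26]
2. E_y = 13/4  [2·signedArea(ECF) = 177/4 ∩ ED · BF = -14709/26]
   → E = (13/2, 13/4)

E = (13/2, 13/4)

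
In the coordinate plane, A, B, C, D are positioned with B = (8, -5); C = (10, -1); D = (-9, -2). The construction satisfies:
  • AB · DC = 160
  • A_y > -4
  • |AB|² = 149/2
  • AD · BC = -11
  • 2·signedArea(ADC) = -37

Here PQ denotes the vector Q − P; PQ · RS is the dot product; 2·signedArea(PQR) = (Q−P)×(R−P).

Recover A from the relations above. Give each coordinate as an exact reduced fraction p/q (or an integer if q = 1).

A = (-1/2, -7/2)

1. A_x = -1/2  [AB · DC = 160 ∩ 2·signedArea(ADC) = -37]
2. A_y = -7/2  [AB · DC = 160 ∩ 2·signedArea(ADC) = -37]
   → A = (-1/2, -7/2)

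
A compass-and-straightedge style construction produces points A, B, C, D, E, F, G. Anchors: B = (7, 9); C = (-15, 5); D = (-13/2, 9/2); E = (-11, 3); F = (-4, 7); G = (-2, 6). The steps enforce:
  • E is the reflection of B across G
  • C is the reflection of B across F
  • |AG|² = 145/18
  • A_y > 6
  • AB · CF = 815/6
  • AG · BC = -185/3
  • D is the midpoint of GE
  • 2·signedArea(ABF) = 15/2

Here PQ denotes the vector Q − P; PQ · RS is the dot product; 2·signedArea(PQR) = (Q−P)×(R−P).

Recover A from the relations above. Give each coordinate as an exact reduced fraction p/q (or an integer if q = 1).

A = (-29/6, 37/6)

1. A_x = -29/6  [AG · BC = -185/3 ∩ 2·signedArea(ABF) = 15/2]
2. A_y = 37/6  [AG · BC = -185/3 ∩ 2·signedArea(ABF) = 15/2]
   → A = (-29/6, 37/6)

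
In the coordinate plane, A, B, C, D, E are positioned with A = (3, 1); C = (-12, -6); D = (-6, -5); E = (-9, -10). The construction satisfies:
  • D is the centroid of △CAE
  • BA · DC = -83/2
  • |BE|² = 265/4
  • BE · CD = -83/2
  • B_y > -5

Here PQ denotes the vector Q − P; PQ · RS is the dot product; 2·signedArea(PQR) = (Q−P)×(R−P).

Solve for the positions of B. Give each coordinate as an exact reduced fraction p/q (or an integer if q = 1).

B = (-3, -9/2)

1. B_x = -3  [line -6·x + -1·y + -45/2 = 0 ∩ |BE|² = 265/4]
2. B_y = -9/2  [line -6·x + -1·y + -45/2 = 0 ∩ |BE|² = 265/4]
   → B = (-3, -9/2)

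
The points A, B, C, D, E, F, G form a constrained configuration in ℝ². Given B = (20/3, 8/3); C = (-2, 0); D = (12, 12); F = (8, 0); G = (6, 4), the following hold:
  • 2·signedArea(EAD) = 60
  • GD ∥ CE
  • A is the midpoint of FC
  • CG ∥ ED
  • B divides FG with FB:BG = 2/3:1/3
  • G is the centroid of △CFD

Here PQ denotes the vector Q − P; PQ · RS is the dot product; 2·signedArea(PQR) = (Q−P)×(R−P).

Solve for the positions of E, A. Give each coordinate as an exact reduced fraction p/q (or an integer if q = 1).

A = (3, 0)
E = (4, 8)

1. E_x = 4  [CG ∥ ED ∩ GD ∥ CE]
2. E_y = 8  [CG ∥ ED ∩ GD ∥ CE]
   → E = (4, 8)
3. A_x = 3  [A is the midpoint of FC]
4. A_y = 0  [A is the midpoint of FC]
   → A = (3, 0)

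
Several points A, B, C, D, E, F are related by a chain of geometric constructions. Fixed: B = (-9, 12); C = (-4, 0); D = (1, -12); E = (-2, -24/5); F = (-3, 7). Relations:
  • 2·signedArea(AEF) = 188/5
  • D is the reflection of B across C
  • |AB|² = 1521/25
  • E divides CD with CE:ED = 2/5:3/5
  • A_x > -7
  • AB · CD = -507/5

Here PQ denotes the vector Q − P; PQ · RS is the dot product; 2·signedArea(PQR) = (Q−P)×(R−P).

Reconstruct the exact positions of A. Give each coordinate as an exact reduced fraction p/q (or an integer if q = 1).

A = (-6, 24/5)

1. A_x = -6  [AB · CD = -507/5 ∩ 2·signedArea(AEF) = 188/5]
2. A_y = 24/5  [AB · CD = -507/5 ∩ 2·signedArea(AEF) = 188/5]
   → A = (-6, 24/5)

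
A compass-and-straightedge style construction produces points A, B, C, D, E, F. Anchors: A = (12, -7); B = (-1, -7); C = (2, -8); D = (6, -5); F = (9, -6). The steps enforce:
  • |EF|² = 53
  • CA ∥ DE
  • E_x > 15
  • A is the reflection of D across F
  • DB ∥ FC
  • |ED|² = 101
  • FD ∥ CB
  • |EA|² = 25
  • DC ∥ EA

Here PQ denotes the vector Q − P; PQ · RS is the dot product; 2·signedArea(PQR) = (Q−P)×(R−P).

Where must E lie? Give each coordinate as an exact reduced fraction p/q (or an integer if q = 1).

1. E_x = 16  [DC ∥ EA ∩ CA ∥ DE]
2. E_y = -4  [DC ∥ EA ∩ CA ∥ DE]
   → E = (16, -4)

E = (16, -4)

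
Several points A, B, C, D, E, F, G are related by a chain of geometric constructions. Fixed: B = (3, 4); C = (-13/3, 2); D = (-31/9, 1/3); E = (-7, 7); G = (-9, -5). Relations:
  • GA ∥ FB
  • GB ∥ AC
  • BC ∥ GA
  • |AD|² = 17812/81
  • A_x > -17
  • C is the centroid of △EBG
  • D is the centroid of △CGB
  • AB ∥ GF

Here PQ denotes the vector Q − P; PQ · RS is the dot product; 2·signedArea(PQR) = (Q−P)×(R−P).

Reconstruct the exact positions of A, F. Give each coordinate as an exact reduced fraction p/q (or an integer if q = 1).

1. A_x = -49/3  [GB ∥ AC ∩ BC ∥ GA]
2. A_y = -7  [GB ∥ AC ∩ BC ∥ GA]
   → A = (-49/3, -7)
3. F_x = 31/3  [GA ∥ FB ∩ AB ∥ GF]
4. F_y = 6  [GA ∥ FB ∩ AB ∥ GF]
   → F = (31/3, 6)

A = (-49/3, -7)
F = (31/3, 6)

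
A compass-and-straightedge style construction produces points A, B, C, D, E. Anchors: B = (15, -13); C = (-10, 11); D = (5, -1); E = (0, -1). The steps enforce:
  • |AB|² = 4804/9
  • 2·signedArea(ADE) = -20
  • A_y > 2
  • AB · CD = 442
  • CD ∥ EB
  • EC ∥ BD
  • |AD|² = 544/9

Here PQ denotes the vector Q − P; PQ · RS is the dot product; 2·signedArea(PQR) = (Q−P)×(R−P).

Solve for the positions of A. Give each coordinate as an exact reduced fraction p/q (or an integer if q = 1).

A = (-5/3, 3)

1. A_x = -5/3  [AB · CD = 442 ∩ 2·signedArea(ADE) = -20]
2. A_y = 3  [AB · CD = 442 ∩ 2·signedArea(ADE) = -20]
   → A = (-5/3, 3)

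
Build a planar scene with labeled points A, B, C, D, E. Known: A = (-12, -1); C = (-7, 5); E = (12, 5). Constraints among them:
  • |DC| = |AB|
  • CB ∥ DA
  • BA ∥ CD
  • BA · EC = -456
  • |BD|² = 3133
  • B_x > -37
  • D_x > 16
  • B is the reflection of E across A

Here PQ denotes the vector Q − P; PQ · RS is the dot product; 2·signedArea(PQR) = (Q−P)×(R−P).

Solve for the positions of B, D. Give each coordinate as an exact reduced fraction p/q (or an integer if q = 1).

B = (-36, -7)
D = (17, 11)

1. B_x = -36  [B is the reflection of E across A]
2. B_y = -7  [B is the reflection of E across A]
   → B = (-36, -7)
3. D_x = 17  [CB ∥ DA ∩ BA ∥ CD]
4. D_y = 11  [CB ∥ DA ∩ BA ∥ CD]
   → D = (17, 11)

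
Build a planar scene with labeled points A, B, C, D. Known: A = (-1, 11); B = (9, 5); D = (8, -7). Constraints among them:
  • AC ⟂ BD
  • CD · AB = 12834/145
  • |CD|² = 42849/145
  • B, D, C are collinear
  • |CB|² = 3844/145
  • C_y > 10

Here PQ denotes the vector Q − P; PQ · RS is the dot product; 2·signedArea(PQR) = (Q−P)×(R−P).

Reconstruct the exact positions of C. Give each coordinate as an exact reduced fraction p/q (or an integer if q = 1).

C = (1367/145, 1469/145)

1. C_x = 1367/145  [B, D, C are collinear ∩ AC ⟂ BD]
2. C_y = 1469/145  [B, D, C are collinear ∩ AC ⟂ BD]
   → C = (1367/145, 1469/145)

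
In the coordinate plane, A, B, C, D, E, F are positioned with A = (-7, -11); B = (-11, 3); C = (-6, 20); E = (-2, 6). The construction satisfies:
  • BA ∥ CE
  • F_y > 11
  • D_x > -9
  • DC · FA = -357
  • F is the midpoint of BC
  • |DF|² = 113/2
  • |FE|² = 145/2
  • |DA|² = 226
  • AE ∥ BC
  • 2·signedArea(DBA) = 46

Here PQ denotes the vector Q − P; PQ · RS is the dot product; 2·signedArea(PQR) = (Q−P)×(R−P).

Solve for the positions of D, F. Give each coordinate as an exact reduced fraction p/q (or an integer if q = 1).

D = (-8, 4)
F = (-17/2, 23/2)

1. F_x = -17/2  [F is the midpoint of BC]
2. F_y = 23/2  [F is the midpoint of BC]
   → F = (-17/2, 23/2)
3. D_x = -8  [DC · FA = -357 ∩ 2·signedArea(DBA) = 46]
4. D_y = 4  [DC · FA = -357 ∩ 2·signedArea(DBA) = 46]
   → D = (-8, 4)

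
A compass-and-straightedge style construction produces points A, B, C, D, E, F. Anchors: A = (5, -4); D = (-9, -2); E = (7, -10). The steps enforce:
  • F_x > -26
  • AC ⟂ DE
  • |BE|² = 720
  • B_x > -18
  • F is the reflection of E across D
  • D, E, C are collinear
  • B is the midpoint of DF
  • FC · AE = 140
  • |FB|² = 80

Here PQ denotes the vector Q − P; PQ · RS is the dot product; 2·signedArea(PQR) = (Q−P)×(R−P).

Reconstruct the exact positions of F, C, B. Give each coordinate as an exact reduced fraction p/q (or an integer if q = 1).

B = (-17, 2)
C = (3, -8)
F = (-25, 6)

1. F_x = -25  [F is the reflection of E across D]
2. F_y = 6  [F is the reflection of E across D]
   → F = (-25, 6)
3. C_x = 3  [D, E, C are collinear ∩ AC ⟂ DE]
4. C_y = -8  [D, E, C are collinear ∩ AC ⟂ DE]
   → C = (3, -8)
5. B_x = -17  [B is the midpoint of DF]
6. B_y = 2  [B is the midpoint of DF]
   → B = (-17, 2)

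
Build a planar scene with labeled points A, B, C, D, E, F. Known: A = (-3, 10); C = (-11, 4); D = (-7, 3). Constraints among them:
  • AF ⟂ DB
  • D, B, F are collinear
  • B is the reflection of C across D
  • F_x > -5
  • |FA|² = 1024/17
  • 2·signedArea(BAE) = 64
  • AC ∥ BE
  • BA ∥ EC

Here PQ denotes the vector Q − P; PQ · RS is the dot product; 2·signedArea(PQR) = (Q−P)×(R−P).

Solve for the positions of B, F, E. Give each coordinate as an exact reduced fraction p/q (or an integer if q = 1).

B = (-3, 2)
E = (-11, -4)
F = (-83/17, 42/17)

1. B_x = -3  [B is the reflection of C across D]
2. B_y = 2  [B is the reflection of C across D]
   → B = (-3, 2)
3. F_x = -83/17  [D, B, F are collinear ∩ AF ⟂ DB]
4. F_y = 42/17  [D, B, F are collinear ∩ AF ⟂ DB]
   → F = (-83/17, 42/17)
5. E_x = -11  [BA ∥ EC ∩ AC ∥ BE]
6. E_y = -4  [BA ∥ EC ∩ AC ∥ BE]
   → E = (-11, -4)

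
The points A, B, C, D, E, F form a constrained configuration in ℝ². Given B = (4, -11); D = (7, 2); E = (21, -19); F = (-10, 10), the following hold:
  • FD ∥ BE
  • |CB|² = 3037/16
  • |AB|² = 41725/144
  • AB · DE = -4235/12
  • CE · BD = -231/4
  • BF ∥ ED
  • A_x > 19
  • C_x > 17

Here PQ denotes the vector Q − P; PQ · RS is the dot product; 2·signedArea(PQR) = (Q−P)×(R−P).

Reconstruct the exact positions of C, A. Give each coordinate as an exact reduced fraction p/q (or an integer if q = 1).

A = (119/6, -69/4)
C = (35/2, -55/4)

1. C_x = 35/2  [line -3·x + -13·y + -505/4 = 0 ∩ |CB|² = 3037/16]
2. C_y = -55/4  [line -3·x + -13·y + -505/4 = 0 ∩ |CB|² = 3037/16]
   → C = (35/2, -55/4)
3. A_x = 119/6  [line -14·x + 21·y + 7679/12 = 0 ∩ |AB|² = 41725/144]
4. A_y = -69/4  [line -14·x + 21·y + 7679/12 = 0 ∩ |AB|² = 41725/144]
   → A = (119/6, -69/4)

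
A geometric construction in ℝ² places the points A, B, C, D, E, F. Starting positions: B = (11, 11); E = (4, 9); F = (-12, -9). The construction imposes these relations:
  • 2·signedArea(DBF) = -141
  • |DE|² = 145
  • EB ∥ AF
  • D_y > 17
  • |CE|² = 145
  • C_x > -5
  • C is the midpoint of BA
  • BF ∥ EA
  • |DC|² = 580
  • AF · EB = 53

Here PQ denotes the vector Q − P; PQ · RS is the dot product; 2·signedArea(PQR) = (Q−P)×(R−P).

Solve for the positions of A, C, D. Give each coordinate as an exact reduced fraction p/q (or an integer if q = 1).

A = (-19, -11)
C = (-4, 0)
D = (12, 18)

1. A_x = -19  [EB ∥ AF ∩ BF ∥ EA]
2. A_y = -11  [EB ∥ AF ∩ BF ∥ EA]
   → A = (-19, -11)
3. C_x = -4  [C is the midpoint of BA]
4. C_y = 0  [C is the midpoint of BA]
   → C = (-4, 0)
5. D_x = 12  [line 20·x + -23·y + 174 = 0 ∩ |DC|² = 580]
6. D_y = 18  [line 20·x + -23·y + 174 = 0 ∩ |DC|² = 580]
   → D = (12, 18)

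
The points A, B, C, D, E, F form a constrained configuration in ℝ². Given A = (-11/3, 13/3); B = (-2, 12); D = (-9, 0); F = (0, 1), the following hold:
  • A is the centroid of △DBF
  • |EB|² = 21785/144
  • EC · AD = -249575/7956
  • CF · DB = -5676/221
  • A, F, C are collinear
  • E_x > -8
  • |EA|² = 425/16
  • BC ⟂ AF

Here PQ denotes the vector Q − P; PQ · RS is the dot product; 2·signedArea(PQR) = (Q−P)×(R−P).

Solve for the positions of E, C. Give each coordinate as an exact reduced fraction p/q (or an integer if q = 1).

C = (-1452/221, 1541/221)
E = (-23/3, 13/12)

1. C_x = -1452/221  [A, F, C are collinear ∩ BC ⟂ AF]
2. C_y = 1541/221  [A, F, C are collinear ∩ BC ⟂ AF]
   → C = (-1452/221, 1541/221)
3. E_x = -23/3  [line 16/3·x + 13/3·y + 1303/36 = 0 ∩ |EA|² = 425/16]
4. E_y = 13/12  [line 16/3·x + 13/3·y + 1303/36 = 0 ∩ |EA|² = 425/16]
   → E = (-23/3, 13/12)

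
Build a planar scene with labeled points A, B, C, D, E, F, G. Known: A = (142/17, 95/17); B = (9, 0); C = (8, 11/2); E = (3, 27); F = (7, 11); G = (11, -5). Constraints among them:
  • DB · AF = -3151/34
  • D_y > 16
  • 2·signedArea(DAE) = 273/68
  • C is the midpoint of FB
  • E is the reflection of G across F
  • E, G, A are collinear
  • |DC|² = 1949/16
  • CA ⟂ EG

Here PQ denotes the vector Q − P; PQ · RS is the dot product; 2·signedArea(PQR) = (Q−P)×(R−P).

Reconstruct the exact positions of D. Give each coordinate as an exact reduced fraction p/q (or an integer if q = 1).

D = (11/2, 65/4)

1. D_x = 11/2  [2·signedArea(DAE) = 273/68 ∩ DB · AF = -3151/34]
2. D_y = 65/4  [2·signedArea(DAE) = 273/68 ∩ DB · AF = -3151/34]
   → D = (11/2, 65/4)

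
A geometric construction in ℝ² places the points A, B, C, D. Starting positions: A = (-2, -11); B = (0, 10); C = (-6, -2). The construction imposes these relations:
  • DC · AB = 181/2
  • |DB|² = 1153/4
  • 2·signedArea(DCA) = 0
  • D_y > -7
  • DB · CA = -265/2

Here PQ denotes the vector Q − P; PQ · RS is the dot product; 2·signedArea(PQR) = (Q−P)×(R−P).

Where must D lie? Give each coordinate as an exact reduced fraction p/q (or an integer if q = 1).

1. D_x = -4  [2·signedArea(DCA) = 0 ∩ DC · AB = 181/2]
2. D_y = -13/2  [2·signedArea(DCA) = 0 ∩ DC · AB = 181/2]
   → D = (-4, -13/2)

D = (-4, -13/2)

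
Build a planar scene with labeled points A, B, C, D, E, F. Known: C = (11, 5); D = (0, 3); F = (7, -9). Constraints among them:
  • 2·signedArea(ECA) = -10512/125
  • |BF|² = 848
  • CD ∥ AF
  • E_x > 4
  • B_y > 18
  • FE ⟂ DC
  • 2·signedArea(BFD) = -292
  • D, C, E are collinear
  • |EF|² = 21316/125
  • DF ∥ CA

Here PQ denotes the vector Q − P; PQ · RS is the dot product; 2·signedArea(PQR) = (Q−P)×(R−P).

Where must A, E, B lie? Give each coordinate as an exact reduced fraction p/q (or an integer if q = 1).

A = (18, -7)
B = (15, 19)
E = (583/125, 481/125)

1. A_x = 18  [CD ∥ AF ∩ DF ∥ CA]
2. A_y = -7  [CD ∥ AF ∩ DF ∥ CA]
   → A = (18, -7)
3. E_x = 583/125  [D, C, E are collinear ∩ FE ⟂ DC]
4. E_y = 481/125  [D, C, E are collinear ∩ FE ⟂ DC]
   → E = (583/125, 481/125)
5. B_x = 15  [line -12·x + -7·y + 313 = 0 ∩ |BF|² = 848]
6. B_y = 19  [line -12·x + -7·y + 313 = 0 ∩ |BF|² = 848]
   → B = (15, 19)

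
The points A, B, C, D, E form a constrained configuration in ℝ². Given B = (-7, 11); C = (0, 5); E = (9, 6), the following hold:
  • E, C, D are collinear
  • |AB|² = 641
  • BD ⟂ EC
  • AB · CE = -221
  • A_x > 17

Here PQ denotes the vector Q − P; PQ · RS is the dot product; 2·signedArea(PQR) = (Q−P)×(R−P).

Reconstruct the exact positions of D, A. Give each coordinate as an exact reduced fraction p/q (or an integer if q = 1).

A = (18, 7)
D = (-513/82, 353/82)

1. D_x = -513/82  [E, C, D are collinear ∩ BD ⟂ EC]
2. D_y = 353/82  [E, C, D are collinear ∩ BD ⟂ EC]
   → D = (-513/82, 353/82)
3. A_x = 18  [line -9·x + -1·y + 169 = 0 ∩ |AB|² = 641]
4. A_y = 7  [line -9·x + -1·y + 169 = 0 ∩ |AB|² = 641]
   → A = (18, 7)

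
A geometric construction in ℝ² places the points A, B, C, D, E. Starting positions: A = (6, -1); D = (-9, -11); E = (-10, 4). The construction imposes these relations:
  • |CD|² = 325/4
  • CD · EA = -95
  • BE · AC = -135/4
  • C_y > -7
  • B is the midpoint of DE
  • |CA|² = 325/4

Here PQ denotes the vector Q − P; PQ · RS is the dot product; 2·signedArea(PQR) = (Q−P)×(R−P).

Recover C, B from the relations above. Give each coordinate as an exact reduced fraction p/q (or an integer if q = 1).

1. C_x = -3/2  [line -16·x + 5·y + 6 = 0 ∩ |CD|² = 325/4]
2. C_y = -6  [line -16·x + 5·y + 6 = 0 ∩ |CD|² = 325/4]
   → C = (-3/2, -6)
3. B_x = -19/2  [B is the midpoint of DE]
4. B_y = -7/2  [B is the midpoint of DE]
   → B = (-19/2, -7/2)

B = (-19/2, -7/2)
C = (-3/2, -6)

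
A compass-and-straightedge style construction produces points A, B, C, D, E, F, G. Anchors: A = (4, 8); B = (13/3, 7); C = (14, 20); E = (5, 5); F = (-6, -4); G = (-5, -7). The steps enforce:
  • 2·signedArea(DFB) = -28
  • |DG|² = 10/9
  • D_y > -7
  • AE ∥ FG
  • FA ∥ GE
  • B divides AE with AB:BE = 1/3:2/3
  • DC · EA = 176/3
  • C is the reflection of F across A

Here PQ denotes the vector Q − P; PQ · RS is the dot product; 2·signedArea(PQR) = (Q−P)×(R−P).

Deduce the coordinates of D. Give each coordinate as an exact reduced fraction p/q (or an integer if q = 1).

1. D_x = -16/3  [DC · EA = 176/3 ∩ 2·signedArea(DFB) = -28]
2. D_y = -6  [DC · EA = 176/3 ∩ 2·signedArea(DFB) = -28]
   → D = (-16/3, -6)

D = (-16/3, -6)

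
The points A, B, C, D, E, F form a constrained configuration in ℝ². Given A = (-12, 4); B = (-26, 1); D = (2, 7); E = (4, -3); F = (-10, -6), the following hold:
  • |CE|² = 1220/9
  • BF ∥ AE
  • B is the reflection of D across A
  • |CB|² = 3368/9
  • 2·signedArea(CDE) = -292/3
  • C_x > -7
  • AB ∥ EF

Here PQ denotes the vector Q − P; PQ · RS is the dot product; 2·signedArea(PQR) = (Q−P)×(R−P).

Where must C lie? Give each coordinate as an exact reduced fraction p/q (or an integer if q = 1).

1. C_x = -20/3  [line 10·x + 2·y + 190/3 = 0 ∩ |CB|² = 3368/9]
2. C_y = 5/3  [line 10·x + 2·y + 190/3 = 0 ∩ |CB|² = 3368/9]
   → C = (-20/3, 5/3)

C = (-20/3, 5/3)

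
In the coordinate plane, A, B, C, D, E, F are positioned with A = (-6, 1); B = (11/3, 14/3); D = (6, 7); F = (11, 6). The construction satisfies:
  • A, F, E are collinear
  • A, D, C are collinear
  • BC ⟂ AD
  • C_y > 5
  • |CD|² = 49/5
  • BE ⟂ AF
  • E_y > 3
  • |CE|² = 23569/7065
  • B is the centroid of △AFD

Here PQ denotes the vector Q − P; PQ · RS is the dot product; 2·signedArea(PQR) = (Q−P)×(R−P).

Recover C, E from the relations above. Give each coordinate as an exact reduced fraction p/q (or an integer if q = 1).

1. C_x = 16/5  [A, D, C are collinear ∩ BC ⟂ AD]
2. C_y = 28/5  [A, D, C are collinear ∩ BC ⟂ AD]
   → C = (16/5, 28/5)
3. E_x = 1832/471  [A, F, E are collinear ∩ BE ⟂ AF]
4. E_y = 1841/471  [A, F, E are collinear ∩ BE ⟂ AF]
   → E = (1832/471, 1841/471)

C = (16/5, 28/5)
E = (1832/471, 1841/471)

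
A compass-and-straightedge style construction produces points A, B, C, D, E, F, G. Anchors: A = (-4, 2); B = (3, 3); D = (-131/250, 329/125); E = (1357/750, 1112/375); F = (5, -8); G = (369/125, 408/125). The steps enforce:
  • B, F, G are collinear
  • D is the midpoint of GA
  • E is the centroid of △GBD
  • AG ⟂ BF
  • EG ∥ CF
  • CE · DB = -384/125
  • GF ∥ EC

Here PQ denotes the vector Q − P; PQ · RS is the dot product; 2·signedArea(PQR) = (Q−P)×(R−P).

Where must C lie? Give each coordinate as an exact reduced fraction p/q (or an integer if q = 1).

C = (2893/750, -3112/375)

1. C_x = 2893/750  [EG ∥ CF ∩ GF ∥ EC]
2. C_y = -3112/375  [EG ∥ CF ∩ GF ∥ EC]
   → C = (2893/750, -3112/375)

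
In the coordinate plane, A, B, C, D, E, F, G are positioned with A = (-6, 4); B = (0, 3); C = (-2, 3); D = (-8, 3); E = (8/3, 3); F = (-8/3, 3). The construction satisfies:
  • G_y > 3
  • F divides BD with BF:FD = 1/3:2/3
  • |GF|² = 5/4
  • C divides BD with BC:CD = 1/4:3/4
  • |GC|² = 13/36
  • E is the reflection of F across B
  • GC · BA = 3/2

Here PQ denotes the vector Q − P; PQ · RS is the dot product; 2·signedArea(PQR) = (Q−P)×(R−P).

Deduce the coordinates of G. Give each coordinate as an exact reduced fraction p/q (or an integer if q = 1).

1. G_x = -5/3  [line 6·x + -1·y + 27/2 = 0 ∩ |GC|² = 13/36]
2. G_y = 7/2  [line 6·x + -1·y + 27/2 = 0 ∩ |GC|² = 13/36]
   → G = (-5/3, 7/2)

G = (-5/3, 7/2)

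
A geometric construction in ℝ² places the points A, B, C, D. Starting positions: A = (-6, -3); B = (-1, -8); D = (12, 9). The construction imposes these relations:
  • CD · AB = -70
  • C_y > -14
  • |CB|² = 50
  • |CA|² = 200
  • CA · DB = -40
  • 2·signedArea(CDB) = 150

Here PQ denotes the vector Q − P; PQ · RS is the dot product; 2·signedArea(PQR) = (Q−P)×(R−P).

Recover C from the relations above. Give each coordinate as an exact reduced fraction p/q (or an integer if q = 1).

C = (4, -13)

1. C_x = 4  [CD · AB = -70 ∩ CA · DB = -40]
2. C_y = -13  [CD · AB = -70 ∩ CA · DB = -40]
   → C = (4, -13)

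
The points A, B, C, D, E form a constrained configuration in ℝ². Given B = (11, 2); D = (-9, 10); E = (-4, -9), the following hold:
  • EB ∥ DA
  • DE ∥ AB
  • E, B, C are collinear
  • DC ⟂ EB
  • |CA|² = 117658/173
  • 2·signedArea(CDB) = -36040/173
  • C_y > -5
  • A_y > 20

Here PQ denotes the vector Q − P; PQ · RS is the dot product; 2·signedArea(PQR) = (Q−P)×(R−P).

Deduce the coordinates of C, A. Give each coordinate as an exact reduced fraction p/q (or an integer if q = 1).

A = (6, 21)
C = (313/173, -820/173)

1. C_x = 313/173  [E, B, C are collinear ∩ DC ⟂ EB]
2. C_y = -820/173  [E, B, C are collinear ∩ DC ⟂ EB]
   → C = (313/173, -820/173)
3. A_x = 6  [DE ∥ AB ∩ EB ∥ DA]
4. A_y = 21  [DE ∥ AB ∩ EB ∥ DA]
   → A = (6, 21)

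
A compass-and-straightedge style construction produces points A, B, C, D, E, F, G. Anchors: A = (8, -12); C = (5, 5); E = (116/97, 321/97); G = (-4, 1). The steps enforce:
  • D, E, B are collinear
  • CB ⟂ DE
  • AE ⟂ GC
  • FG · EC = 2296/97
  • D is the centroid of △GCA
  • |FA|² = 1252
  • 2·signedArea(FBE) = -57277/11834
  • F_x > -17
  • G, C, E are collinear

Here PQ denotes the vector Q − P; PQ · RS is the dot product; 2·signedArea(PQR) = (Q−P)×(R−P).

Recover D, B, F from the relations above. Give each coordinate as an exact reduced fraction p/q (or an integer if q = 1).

B = (12717/11834, 43385/11834)
D = (3, -2)
F = (-16, 14)

1. D_x = 3  [D is the centroid of △GCA]
2. D_y = -2  [D is the centroid of △GCA]
   → D = (3, -2)
3. B_x = 12717/11834  [D, E, B are collinear ∩ CB ⟂ DE]
4. B_y = 43385/11834  [D, E, B are collinear ∩ CB ⟂ DE]
   → B = (12717/11834, 43385/11834)
5. F_x = -16  [FG · EC = 2296/97 ∩ 2·signedArea(FBE) = -57277/11834]
6. F_y = 14  [FG · EC = 2296/97 ∩ 2·signedArea(FBE) = -57277/11834]
   → F = (-16, 14)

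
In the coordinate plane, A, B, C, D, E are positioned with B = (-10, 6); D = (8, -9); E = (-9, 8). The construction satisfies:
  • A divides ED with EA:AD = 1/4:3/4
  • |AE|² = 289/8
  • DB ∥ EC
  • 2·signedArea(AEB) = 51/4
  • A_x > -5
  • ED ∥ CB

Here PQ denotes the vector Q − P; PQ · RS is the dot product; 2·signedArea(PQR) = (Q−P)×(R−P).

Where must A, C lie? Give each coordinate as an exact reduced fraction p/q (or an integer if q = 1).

A = (-19/4, 15/4)
C = (-27, 23)

1. A_x = -19/4  [A divides ED with EA:AD = 1/4:3/4]
2. A_y = 15/4  [A divides ED with EA:AD = 1/4:3/4]
   → A = (-19/4, 15/4)
3. C_x = -27  [ED ∥ CB ∩ DB ∥ EC]
4. C_y = 23  [ED ∥ CB ∩ DB ∥ EC]
   → C = (-27, 23)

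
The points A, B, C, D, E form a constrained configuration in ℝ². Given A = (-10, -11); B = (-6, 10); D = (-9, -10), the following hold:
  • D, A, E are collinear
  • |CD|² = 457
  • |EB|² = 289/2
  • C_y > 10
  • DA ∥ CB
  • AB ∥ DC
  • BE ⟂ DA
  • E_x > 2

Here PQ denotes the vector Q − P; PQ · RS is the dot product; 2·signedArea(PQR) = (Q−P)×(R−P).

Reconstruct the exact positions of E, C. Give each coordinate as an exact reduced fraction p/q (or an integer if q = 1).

1. E_x = 5/2  [D, A, E are collinear ∩ BE ⟂ DA]
2. E_y = 3/2  [D, A, E are collinear ∩ BE ⟂ DA]
   → E = (5/2, 3/2)
3. C_x = -5  [DA ∥ CB ∩ AB ∥ DC]
4. C_y = 11  [DA ∥ CB ∩ AB ∥ DC]
   → C = (-5, 11)

C = (-5, 11)
E = (5/2, 3/2)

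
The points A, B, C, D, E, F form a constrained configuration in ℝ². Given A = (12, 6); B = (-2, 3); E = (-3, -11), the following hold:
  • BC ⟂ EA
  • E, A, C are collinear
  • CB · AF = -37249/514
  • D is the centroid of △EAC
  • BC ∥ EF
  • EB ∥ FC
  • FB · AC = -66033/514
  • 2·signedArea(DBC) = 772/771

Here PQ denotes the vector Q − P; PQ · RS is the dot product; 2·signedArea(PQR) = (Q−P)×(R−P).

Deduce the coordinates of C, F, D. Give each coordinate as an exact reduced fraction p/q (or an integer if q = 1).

1. C_x = 2253/514  [E, A, C are collinear ∩ BC ⟂ EA]
2. C_y = -1353/514  [E, A, C are collinear ∩ BC ⟂ EA]
   → C = (2253/514, -1353/514)
3. F_x = 1739/514  [EB ∥ FC ∩ BC ∥ EF]
4. F_y = -8549/514  [EB ∥ FC ∩ BC ∥ EF]
   → F = (1739/514, -8549/514)
5. D_x = 2293/514  [D is the centroid of △EAC]
6. D_y = -3923/1542  [D is the centroid of △EAC]
   → D = (2293/514, -3923/1542)

C = (2253/514, -1353/514)
D = (2293/514, -3923/1542)
F = (1739/514, -8549/514)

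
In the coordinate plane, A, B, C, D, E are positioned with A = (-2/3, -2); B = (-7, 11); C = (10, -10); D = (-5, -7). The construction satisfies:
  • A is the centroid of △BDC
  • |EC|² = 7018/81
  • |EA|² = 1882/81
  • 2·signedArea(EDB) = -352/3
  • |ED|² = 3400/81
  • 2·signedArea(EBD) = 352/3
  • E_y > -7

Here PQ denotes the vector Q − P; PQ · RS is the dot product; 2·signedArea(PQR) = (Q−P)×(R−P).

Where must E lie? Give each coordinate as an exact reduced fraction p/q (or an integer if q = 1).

1. E_x = 13/9  [line -18·x + -2·y + 40/3 = 0 ∩ |EC|² = 7018/81]
2. E_y = -19/3  [line -18·x + -2·y + 40/3 = 0 ∩ |EC|² = 7018/81]
   → E = (13/9, -19/3)

E = (13/9, -19/3)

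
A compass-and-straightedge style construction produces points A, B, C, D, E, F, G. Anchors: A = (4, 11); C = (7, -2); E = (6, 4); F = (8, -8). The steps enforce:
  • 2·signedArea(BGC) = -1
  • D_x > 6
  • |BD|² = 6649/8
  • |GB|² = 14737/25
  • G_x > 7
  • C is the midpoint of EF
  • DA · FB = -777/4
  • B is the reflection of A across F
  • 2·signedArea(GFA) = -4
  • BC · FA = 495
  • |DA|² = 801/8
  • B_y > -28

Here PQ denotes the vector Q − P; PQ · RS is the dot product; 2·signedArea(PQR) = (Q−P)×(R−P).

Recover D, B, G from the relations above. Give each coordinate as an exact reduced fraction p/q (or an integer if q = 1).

B = (12, -27)
D = (25/4, 5/4)
G = (36/5, -16/5)

1. B_x = 12  [B is the reflection of A across F]
2. B_y = -27  [B is the reflection of A across F]
   → B = (12, -27)
3. G_x = 36/5  [2·signedArea(GFA) = -4 ∩ 2·signedArea(BGC) = -1]
4. G_y = -16/5  [2·signedArea(GFA) = -4 ∩ 2·signedArea(BGC) = -1]
   → G = (36/5, -16/5)
5. D_x = 25/4  [line -4·x + 19·y + 5/4 = 0 ∩ |DA|² = 801/8]
6. D_y = 5/4  [line -4·x + 19·y + 5/4 = 0 ∩ |DA|² = 801/8]
   → D = (25/4, 5/4)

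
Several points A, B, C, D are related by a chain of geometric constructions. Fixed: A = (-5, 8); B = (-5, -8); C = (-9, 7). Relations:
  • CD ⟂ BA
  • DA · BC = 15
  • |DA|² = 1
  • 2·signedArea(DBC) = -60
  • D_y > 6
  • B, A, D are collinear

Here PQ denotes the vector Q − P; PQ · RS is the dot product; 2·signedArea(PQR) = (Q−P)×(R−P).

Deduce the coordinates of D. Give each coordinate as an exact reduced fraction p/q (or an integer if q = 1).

D = (-5, 7)

1. D_x = -5  [B, A, D are collinear ∩ CD ⟂ BA]
2. D_y = 7  [B, A, D are collinear ∩ CD ⟂ BA]
   → D = (-5, 7)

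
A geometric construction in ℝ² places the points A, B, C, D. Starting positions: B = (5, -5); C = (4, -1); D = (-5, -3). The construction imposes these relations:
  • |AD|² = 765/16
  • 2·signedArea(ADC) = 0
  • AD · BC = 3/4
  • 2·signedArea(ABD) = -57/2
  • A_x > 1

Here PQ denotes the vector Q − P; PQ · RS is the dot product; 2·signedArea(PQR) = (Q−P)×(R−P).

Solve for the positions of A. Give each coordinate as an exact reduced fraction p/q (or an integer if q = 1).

A = (7/4, -3/2)

1. A_x = 7/4  [2·signedArea(ADC) = 0 ∩ AD · BC = 3/4]
2. A_y = -3/2  [2·signedArea(ADC) = 0 ∩ AD · BC = 3/4]
   → A = (7/4, -3/2)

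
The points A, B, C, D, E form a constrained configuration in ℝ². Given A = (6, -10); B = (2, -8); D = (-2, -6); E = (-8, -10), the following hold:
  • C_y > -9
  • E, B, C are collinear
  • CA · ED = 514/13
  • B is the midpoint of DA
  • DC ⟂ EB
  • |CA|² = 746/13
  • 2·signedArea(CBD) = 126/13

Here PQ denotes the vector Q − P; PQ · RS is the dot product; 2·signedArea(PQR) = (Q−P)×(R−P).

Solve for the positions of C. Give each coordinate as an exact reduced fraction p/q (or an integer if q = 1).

C = (-19/13, -113/13)

1. C_x = -19/13  [E, B, C are collinear ∩ DC ⟂ EB]
2. C_y = -113/13  [E, B, C are collinear ∩ DC ⟂ EB]
   → C = (-19/13, -113/13)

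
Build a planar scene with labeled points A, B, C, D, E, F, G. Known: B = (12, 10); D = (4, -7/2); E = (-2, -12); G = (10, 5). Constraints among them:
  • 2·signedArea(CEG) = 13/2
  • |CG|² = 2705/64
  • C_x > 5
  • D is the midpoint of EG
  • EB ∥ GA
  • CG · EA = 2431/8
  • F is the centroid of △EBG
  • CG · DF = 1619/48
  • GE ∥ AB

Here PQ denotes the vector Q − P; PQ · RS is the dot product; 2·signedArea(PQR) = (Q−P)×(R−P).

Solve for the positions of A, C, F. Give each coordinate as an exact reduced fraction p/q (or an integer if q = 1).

A = (24, 27)
C = (6, -1/8)
F = (20/3, 1)

1. A_x = 24  [GE ∥ AB ∩ EB ∥ GA]
2. A_y = 27  [GE ∥ AB ∩ EB ∥ GA]
   → A = (24, 27)
3. C_x = 6  [2·signedArea(CEG) = 13/2 ∩ CG · EA = 2431/8]
4. C_y = -1/8  [2·signedArea(CEG) = 13/2 ∩ CG · EA = 2431/8]
   → C = (6, -1/8)
5. F_x = 20/3  [CG · DF = 1619/48 ∩ F is the centroid of △EBG]
6. F_y = 1  [CG · DF = 1619/48 ∩ F is the centroid of △EBG]
   → F = (20/3, 1)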